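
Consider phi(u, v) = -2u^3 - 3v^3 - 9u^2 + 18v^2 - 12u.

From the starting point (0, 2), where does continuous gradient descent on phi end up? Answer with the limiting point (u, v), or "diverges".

diverges

phi is separable, so gradient descent decouples: u follows -∂phi/∂u, v follows -∂phi/∂v.
∂phi/∂u = -6(u + 1)(u + 2); at u=0 this is -12, so u increases.
∂phi/∂v = -9v(v - 4); at v=2 this is 36, so v decreases.
The u-coordinate has no critical point in that direction and runs off to infinity.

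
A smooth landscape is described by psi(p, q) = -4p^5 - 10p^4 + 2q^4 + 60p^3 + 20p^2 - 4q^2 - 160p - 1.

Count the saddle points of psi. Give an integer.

6

psi separates as a function of p plus a function of q, so ∇psi=0 decouples.
∂psi/∂p = -20(p - 2)(p - 1)(p + 1)(p + 4) = 0 at p ∈ {-4, -1, 1, 2}; ∂psi/∂q = 8q(q - 1)(q + 1) = 0 at q ∈ {-1, 0, 1}.
The Hessian is diagonal: diag(psi_pp, psi_qq). Second derivatives: psi_pp(-4)=1800, psi_pp(-1)=-360, psi_pp(1)=200, psi_pp(2)=-360; psi_qq(-1)=16, psi_qq(0)=-8, psi_qq(1)=16.
Saddle points occur where the two diagonal entries have opposite signs: (-4, 0), (-1, -1), (-1, 1), (1, 0), (2, -1), (2, 1). Count: 6.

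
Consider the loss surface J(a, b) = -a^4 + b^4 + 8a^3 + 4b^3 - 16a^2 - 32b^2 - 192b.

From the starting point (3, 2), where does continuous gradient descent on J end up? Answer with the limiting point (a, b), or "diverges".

J is separable, so gradient descent decouples: a follows -∂J/∂a, b follows -∂J/∂b.
∂J/∂a = -4a(a - 4)(a - 2); at a=3 this is 12, so a decreases.
∂J/∂b = 4(b - 4)(b + 3)(b + 4); at b=2 this is -240, so b increases.
a converges to its nearest critical value 2 (a local min of the a-part); b converges to 4. The iterate converges to (2, 4).

(2, 4)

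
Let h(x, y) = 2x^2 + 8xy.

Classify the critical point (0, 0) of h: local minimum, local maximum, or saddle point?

The Hessian of h is constant: H = [[4, 8], [8, 0]].
det(H) = 4·0 − 8² = -64.
Since det(H) < 0, H is indefinite and the critical point is a saddle point.

saddle point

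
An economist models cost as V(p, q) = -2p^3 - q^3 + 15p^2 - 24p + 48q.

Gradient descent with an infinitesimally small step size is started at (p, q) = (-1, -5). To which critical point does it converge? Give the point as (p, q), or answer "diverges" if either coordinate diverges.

(1, -4)

V is separable, so gradient descent decouples: p follows -∂V/∂p, q follows -∂V/∂q.
∂V/∂p = -6(p - 4)(p - 1); at p=-1 this is -60, so p increases.
∂V/∂q = -3(q - 4)(q + 4); at q=-5 this is -27, so q increases.
p converges to its nearest critical value 1 (a local min of the p-part); q converges to -4. The iterate converges to (1, -4).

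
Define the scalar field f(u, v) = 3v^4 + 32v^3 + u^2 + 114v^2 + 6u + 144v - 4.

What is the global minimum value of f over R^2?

f(u,v) separates as P(u) + Q(v) − 4, so its minimum is min P + min Q − 4.
P'(u) = 2u + 6 vanishes at u ∈ {-3}; Q'(v) = 12(v + 1)(v + 3)(v + 4) vanishes at v ∈ {-4, -3, -1}.
Local minima of P (where P''>0): P(-3)=-9. Local minima of Q: Q(-4)=-32, Q(-1)=-59.
So the global minimum of f is P(-3) + Q(-1) − 4 = -9 − 59 − 4 = -72, attained at (-3, -1).

-72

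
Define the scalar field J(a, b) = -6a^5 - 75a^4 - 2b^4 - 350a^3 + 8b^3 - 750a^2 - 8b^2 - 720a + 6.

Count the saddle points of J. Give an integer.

J separates as a function of a plus a function of b, so ∇J=0 decouples.
∂J/∂a = -30(a + 1)(a + 2)(a + 3)(a + 4) = 0 at a ∈ {-4, -3, -2, -1}; ∂J/∂b = -8b(b - 2)(b - 1) = 0 at b ∈ {0, 1, 2}.
The Hessian is diagonal: diag(J_aa, J_bb). Second derivatives: J_aa(-4)=180, J_aa(-3)=-60, J_aa(-2)=60, J_aa(-1)=-180; J_bb(0)=-16, J_bb(1)=8, J_bb(2)=-16.
Saddle points occur where the two diagonal entries have opposite signs: (-4, 0), (-4, 2), (-3, 1), (-2, 0), (-2, 2), (-1, 1). Count: 6.

6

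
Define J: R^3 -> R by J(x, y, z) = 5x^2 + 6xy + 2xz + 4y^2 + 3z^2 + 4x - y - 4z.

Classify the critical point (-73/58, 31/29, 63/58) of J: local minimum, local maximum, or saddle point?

local minimum

The Hessian is constant: H = [[10, 6, 2], [6, 8, 0], [2, 0, 6]].
Leading principal minors: Δ₁ = 10, Δ₂ = 44, Δ₃ = 232.
All leading minors are positive, so H is positive definite: a local minimum.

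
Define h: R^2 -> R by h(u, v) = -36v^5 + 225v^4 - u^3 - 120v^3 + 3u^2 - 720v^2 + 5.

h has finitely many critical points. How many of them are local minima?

h separates as a function of u plus a function of v, so ∇h=0 decouples.
∂h/∂u = -3u(u - 2) = 0 at u ∈ {0, 2}; ∂h/∂v = -180v(v - 4)(v - 2)(v + 1) = 0 at v ∈ {-1, 0, 2, 4}.
The Hessian is diagonal: diag(h_uu, h_vv). Second derivatives: h_uu(0)=6, h_uu(2)=-6; h_vv(-1)=2700, h_vv(0)=-1440, h_vv(2)=2160, h_vv(4)=-7200.
Local minima occur where both diagonal entries positive: (0, -1), (0, 2). Count: 2.

2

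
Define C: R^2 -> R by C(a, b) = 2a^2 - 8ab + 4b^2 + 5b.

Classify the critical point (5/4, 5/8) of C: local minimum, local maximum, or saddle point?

saddle point

The Hessian of C is constant: H = [[4, -8], [-8, 8]].
det(H) = 4·8 − (-8)² = -32.
Since det(H) < 0, H is indefinite and the critical point is a saddle point.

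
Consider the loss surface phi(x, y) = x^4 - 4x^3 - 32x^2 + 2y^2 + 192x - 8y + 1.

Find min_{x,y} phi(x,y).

phi(x,y) separates as P(x) + Q(y) + 1, so its minimum is min P + min Q + 1.
P'(x) = 4(x - 4)(x - 3)(x + 4) vanishes at x ∈ {-4, 3, 4}; Q'(y) = 4y - 8 vanishes at y ∈ {2}.
Local minima of P (where P''>0): P(-4)=-768, P(4)=256. Local minima of Q: Q(2)=-8.
So the global minimum of phi is P(-4) + Q(2) + 1 = -768 − 8 + 1 = -775, attained at (-4, 2).

-775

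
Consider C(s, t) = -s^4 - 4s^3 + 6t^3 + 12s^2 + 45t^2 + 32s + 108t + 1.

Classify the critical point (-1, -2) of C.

local minimum

The mixed partial ∂²C/∂s∂t is 0, so the Hessian at any point is diag(C_ss, C_tt) = diag(12(-s^2 - 2s + 2), 18(2t + 5)).
At (-1, -2): H = diag(36, 18).
Both eigenvalues are positive, so H is positive definite: a local minimum.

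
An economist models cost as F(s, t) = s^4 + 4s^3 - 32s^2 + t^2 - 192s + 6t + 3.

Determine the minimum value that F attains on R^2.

-774

F(s,t) separates as P(s) + Q(t) + 3, so its minimum is min P + min Q + 3.
P'(s) = 4(s - 4)(s + 3)(s + 4) vanishes at s ∈ {-4, -3, 4}; Q'(t) = 2(t + 3) vanishes at t ∈ {-3}.
Local minima of P (where P''>0): P(-4)=256, P(4)=-768. Local minima of Q: Q(-3)=-9.
So the global minimum of F is P(4) + Q(-3) + 3 = -768 − 9 + 3 = -774, attained at (4, -3).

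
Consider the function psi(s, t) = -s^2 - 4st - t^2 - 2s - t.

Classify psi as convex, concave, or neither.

psi is quadratic, so its Hessian is the constant matrix H = [[-2, -4], [-4, -2]].
det(H) = -12, tr(H) = -4.
det(H) < 0, so H is indefinite: neither convex nor concave.

neither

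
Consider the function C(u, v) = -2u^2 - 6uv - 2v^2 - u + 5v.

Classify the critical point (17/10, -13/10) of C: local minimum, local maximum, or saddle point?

saddle point

The Hessian of C is constant: H = [[-4, -6], [-6, -4]].
det(H) = (-4)·(-4) − (-6)² = -20.
Since det(H) < 0, H is indefinite and the critical point is a saddle point.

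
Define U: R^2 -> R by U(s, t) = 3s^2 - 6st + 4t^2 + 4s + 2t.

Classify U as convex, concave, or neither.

U is quadratic, so its Hessian is the constant matrix H = [[6, -6], [-6, 8]].
det(H) = 12, tr(H) = 14.
det(H) > 0 and tr(H) > 0, so H is positive definite everywhere: convex.

convex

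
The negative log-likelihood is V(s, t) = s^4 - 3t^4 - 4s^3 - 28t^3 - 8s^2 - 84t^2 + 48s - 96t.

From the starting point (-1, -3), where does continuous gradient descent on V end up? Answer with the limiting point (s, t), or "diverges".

V is separable, so gradient descent decouples: s follows -∂V/∂s, t follows -∂V/∂t.
∂V/∂s = 4(s - 3)(s - 2)(s + 2); at s=-1 this is 48, so s decreases.
∂V/∂t = -12(t + 1)(t + 2)(t + 4); at t=-3 this is -24, so t increases.
s converges to its nearest critical value -2 (a local min of the s-part); t converges to -2. The iterate converges to (-2, -2).

(-2, -2)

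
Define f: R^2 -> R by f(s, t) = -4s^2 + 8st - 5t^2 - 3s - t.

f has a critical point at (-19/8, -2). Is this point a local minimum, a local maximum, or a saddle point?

local maximum

The Hessian of f is constant: H = [[-8, 8], [8, -10]].
det(H) = (-8)·(-10) − 8² = 16.
det(H) > 0 and tr(H) = -18 < 0, so H is negative definite and the point is a local maximum.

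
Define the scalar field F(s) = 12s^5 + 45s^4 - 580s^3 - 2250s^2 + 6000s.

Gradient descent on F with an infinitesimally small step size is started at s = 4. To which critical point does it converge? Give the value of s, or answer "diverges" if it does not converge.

5

F'(s) = 60(s - 5)(s - 1)(s + 4)(s + 5), so F'(4) = -12960.
Gradient descent moves in the -F' direction, i.e. s is increasing.
The nearest critical point in that direction is s = 5, where F'' = 21600 > 0 (a local minimum). The iterate converges there.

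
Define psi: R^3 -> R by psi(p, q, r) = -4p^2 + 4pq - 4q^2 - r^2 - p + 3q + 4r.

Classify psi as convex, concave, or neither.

psi is quadratic, so its Hessian is the constant matrix H = [[-8, 4, 0], [4, -8, 0], [0, 0, -2]].
Leading principal minors: -8, 48, -96.
Signs alternate −, +, − ⇒ H ≺ 0 ⇒ concave.

concave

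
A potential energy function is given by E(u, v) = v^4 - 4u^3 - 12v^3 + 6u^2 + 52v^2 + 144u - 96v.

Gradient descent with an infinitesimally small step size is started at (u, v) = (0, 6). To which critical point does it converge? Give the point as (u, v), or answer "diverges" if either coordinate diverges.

E is separable, so gradient descent decouples: u follows -∂E/∂u, v follows -∂E/∂v.
∂E/∂u = -12(u - 4)(u + 3); at u=0 this is 144, so u decreases.
∂E/∂v = 4(v - 4)(v - 3)(v - 2); at v=6 this is 96, so v decreases.
u converges to its nearest critical value -3 (a local min of the u-part); v converges to 4. The iterate converges to (-3, 4).

(-3, 4)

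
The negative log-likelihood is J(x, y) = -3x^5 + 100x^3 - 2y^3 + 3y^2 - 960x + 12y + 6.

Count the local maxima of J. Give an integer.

J separates as a function of x plus a function of y, so ∇J=0 decouples.
∂J/∂x = -15(x - 4)(x - 2)(x + 2)(x + 4) = 0 at x ∈ {-4, -2, 2, 4}; ∂J/∂y = -6(y - 2)(y + 1) = 0 at y ∈ {-1, 2}.
The Hessian is diagonal: diag(J_xx, J_yy). Second derivatives: J_xx(-4)=1440, J_xx(-2)=-720, J_xx(2)=720, J_xx(4)=-1440; J_yy(-1)=18, J_yy(2)=-18.
Local maxima occur where both diagonal entries negative: (-2, 2), (4, 2). Count: 2.

2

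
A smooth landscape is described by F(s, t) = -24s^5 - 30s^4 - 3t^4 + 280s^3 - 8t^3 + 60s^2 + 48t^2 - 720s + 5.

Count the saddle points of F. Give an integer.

F separates as a function of s plus a function of t, so ∇F=0 decouples.
∂F/∂s = -120(s - 2)(s - 1)(s + 1)(s + 3) = 0 at s ∈ {-3, -1, 1, 2}; ∂F/∂t = -12t(t - 2)(t + 4) = 0 at t ∈ {-4, 0, 2}.
The Hessian is diagonal: diag(F_ss, F_tt). Second derivatives: F_ss(-3)=4800, F_ss(-1)=-1440, F_ss(1)=960, F_ss(2)=-1800; F_tt(-4)=-288, F_tt(0)=96, F_tt(2)=-144.
Saddle points occur where the two diagonal entries have opposite signs: (-3, -4), (-3, 2), (-1, 0), (1, -4), (1, 2), (2, 0). Count: 6.

6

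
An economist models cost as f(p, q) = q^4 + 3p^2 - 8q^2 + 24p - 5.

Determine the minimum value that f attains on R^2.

-69

f(p,q) separates as A(p) + B(q) − 5, so its minimum is min A + min B − 5.
A'(p) = 6p + 24 vanishes at p ∈ {-4}; B'(q) = 4q(q - 2)(q + 2) vanishes at q ∈ {-2, 0, 2}.
Local minima of A (where A''>0): A(-4)=-48. Local minima of B: B(-2)=-16, B(2)=-16.
So the global minimum of f is A(-4) + B(-2) − 5 = -48 − 16 − 5 = -69, attained at (-4, -2).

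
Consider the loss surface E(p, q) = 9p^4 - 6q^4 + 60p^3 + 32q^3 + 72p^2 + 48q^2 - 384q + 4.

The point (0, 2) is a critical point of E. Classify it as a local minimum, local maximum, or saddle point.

The mixed partial ∂²E/∂p∂q is 0, so the Hessian at any point is diag(E_pp, E_qq) = diag(36(3p^2 + 10p + 4), 24(-3q^2 + 8q + 4)).
At (0, 2): H = diag(144, 192).
Both eigenvalues are positive, so H is positive definite: a local minimum.

local minimum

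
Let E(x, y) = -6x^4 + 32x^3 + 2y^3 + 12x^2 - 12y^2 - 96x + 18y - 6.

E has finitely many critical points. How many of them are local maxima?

2

E separates as a function of x plus a function of y, so ∇E=0 decouples.
∂E/∂x = -24(x - 4)(x - 1)(x + 1) = 0 at x ∈ {-1, 1, 4}; ∂E/∂y = 6(y - 3)(y - 1) = 0 at y ∈ {1, 3}.
The Hessian is diagonal: diag(E_xx, E_yy). Second derivatives: E_xx(-1)=-240, E_xx(1)=144, E_xx(4)=-360; E_yy(1)=-12, E_yy(3)=12.
Local maxima occur where both diagonal entries negative: (-1, 1), (4, 1). Count: 2.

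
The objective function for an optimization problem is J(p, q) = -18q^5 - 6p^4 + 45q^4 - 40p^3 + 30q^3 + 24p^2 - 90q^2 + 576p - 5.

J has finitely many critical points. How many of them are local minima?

J separates as a function of p plus a function of q, so ∇J=0 decouples.
∂J/∂p = -24(p - 2)(p + 3)(p + 4) = 0 at p ∈ {-4, -3, 2}; ∂J/∂q = -90q(q - 2)(q - 1)(q + 1) = 0 at q ∈ {-1, 0, 1, 2}.
The Hessian is diagonal: diag(J_pp, J_qq). Second derivatives: J_pp(-4)=-144, J_pp(-3)=120, J_pp(2)=-720; J_qq(-1)=540, J_qq(0)=-180, J_qq(1)=180, J_qq(2)=-540.
Local minima occur where both diagonal entries positive: (-3, -1), (-3, 1). Count: 2.

2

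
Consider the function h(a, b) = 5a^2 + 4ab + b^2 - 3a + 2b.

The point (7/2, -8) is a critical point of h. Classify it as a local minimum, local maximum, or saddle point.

local minimum

The Hessian of h is constant: H = [[10, 4], [4, 2]].
det(H) = 10·2 − 4² = 4.
det(H) > 0 and tr(H) = 12 > 0, so H is positive definite and the point is a local minimum.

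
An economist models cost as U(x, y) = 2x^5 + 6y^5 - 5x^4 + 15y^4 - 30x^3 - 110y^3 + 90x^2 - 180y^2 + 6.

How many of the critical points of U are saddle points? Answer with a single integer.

U separates as a function of x plus a function of y, so ∇U=0 decouples.
∂U/∂x = 10x(x - 3)(x - 2)(x + 3) = 0 at x ∈ {-3, 0, 2, 3}; ∂U/∂y = 30y(y - 3)(y + 1)(y + 4) = 0 at y ∈ {-4, -1, 0, 3}.
The Hessian is diagonal: diag(U_xx, U_yy). Second derivatives: U_xx(-3)=-900, U_xx(0)=180, U_xx(2)=-100, U_xx(3)=180; U_yy(-4)=-2520, U_yy(-1)=360, U_yy(0)=-360, U_yy(3)=2520.
Saddle points occur where the two diagonal entries have opposite signs: (-3, -1), (-3, 3), (0, -4), (0, 0), (2, -1), (2, 3), (3, -4), (3, 0). Count: 8.

8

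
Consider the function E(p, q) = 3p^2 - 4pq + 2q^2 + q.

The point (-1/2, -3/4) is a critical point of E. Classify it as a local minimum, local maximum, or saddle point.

local minimum

The Hessian of E is constant: H = [[6, -4], [-4, 4]].
det(H) = 6·4 − (-4)² = 8.
det(H) > 0 and tr(H) = 10 > 0, so H is positive definite and the point is a local minimum.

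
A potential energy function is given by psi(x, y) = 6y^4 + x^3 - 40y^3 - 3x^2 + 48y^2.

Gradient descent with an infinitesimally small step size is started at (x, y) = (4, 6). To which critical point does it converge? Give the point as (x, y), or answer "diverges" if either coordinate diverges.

psi is separable, so gradient descent decouples: x follows -∂psi/∂x, y follows -∂psi/∂y.
∂psi/∂x = 3x(x - 2); at x=4 this is 24, so x decreases.
∂psi/∂y = 24y(y - 4)(y - 1); at y=6 this is 1440, so y decreases.
x converges to its nearest critical value 2 (a local min of the x-part); y converges to 4. The iterate converges to (2, 4).

(2, 4)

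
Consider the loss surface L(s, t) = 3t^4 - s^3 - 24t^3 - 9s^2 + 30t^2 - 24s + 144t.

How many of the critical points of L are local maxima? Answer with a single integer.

L separates as a function of s plus a function of t, so ∇L=0 decouples.
∂L/∂s = -3(s + 2)(s + 4) = 0 at s ∈ {-4, -2}; ∂L/∂t = 12(t - 4)(t - 3)(t + 1) = 0 at t ∈ {-1, 3, 4}.
The Hessian is diagonal: diag(L_ss, L_tt). Second derivatives: L_ss(-4)=6, L_ss(-2)=-6; L_tt(-1)=240, L_tt(3)=-48, L_tt(4)=60.
Local maxima occur where both diagonal entries negative: (-2, 3). Count: 1.

1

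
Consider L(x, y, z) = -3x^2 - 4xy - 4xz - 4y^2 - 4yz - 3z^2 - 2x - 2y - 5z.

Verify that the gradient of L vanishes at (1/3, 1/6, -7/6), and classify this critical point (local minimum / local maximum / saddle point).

∇L = (-6x - 4y - 4z - 2, -4x - 8y - 4z - 2, -4x - 4y - 6z - 5); substituting (1/3, 1/6, -7/6) gives ∇L = (0, 0, 0), so (1/3, 1/6, -7/6) is indeed a critical point.
The Hessian is constant: H = [[-6, -4, -4], [-4, -8, -4], [-4, -4, -6]].
Leading principal minors: Δ₁ = -6, Δ₂ = 32, Δ₃ = -96.
The minors alternate sign starting negative (−, +, −), so H is negative definite: a local maximum.

local maximum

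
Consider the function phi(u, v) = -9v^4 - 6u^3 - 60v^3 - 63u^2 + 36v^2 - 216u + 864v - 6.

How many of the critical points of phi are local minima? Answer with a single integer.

phi separates as a function of u plus a function of v, so ∇phi=0 decouples.
∂phi/∂u = -18(u + 3)(u + 4) = 0 at u ∈ {-4, -3}; ∂phi/∂v = -36(v - 2)(v + 3)(v + 4) = 0 at v ∈ {-4, -3, 2}.
The Hessian is diagonal: diag(phi_uu, phi_vv). Second derivatives: phi_uu(-4)=18, phi_uu(-3)=-18; phi_vv(-4)=-216, phi_vv(-3)=180, phi_vv(2)=-1080.
Local minima occur where both diagonal entries positive: (-4, -3). Count: 1.

1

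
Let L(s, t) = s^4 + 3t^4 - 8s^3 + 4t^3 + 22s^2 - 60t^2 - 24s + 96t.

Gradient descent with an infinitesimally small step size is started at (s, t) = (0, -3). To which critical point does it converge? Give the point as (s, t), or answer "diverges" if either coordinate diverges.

(1, -4)

L is separable, so gradient descent decouples: s follows -∂L/∂s, t follows -∂L/∂t.
∂L/∂s = 4(s - 3)(s - 2)(s - 1); at s=0 this is -24, so s increases.
∂L/∂t = 12(t - 2)(t - 1)(t + 4); at t=-3 this is 240, so t decreases.
s converges to its nearest critical value 1 (a local min of the s-part); t converges to -4. The iterate converges to (1, -4).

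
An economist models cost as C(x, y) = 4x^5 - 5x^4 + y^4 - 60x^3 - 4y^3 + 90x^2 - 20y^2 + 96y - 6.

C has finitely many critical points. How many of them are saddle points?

C separates as a function of x plus a function of y, so ∇C=0 decouples.
∂C/∂x = 20x(x - 3)(x - 1)(x + 3) = 0 at x ∈ {-3, 0, 1, 3}; ∂C/∂y = 4(y - 4)(y - 2)(y + 3) = 0 at y ∈ {-3, 2, 4}.
The Hessian is diagonal: diag(C_xx, C_yy). Second derivatives: C_xx(-3)=-1440, C_xx(0)=180, C_xx(1)=-160, C_xx(3)=720; C_yy(-3)=140, C_yy(2)=-40, C_yy(4)=56.
Saddle points occur where the two diagonal entries have opposite signs: (-3, -3), (-3, 4), (0, 2), (1, -3), (1, 4), (3, 2). Count: 6.

6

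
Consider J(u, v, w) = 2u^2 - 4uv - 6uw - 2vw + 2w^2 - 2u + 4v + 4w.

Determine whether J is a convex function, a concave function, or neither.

neither

J is quadratic, so its Hessian is the constant matrix H = [[4, -4, -6], [-4, 0, -2], [-6, -2, 4]].
Leading principal minors: 4, -16, -176.
Neither pattern holds ⇒ H is indefinite ⇒ neither convex nor concave.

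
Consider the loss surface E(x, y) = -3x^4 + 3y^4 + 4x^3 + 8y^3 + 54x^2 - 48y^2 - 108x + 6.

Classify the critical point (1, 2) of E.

The mixed partial ∂²E/∂x∂y is 0, so the Hessian at any point is diag(E_xx, E_yy) = diag(12(-3x^2 + 2x + 9), 12(3y^2 + 4y - 8)).
At (1, 2): H = diag(96, 144).
Both eigenvalues are positive, so H is positive definite: a local minimum.

local minimum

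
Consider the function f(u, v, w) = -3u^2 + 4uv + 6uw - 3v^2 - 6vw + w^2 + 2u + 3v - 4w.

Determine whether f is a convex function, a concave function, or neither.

neither

f is quadratic, so its Hessian is the constant matrix H = [[-6, 4, 6], [4, -6, -6], [6, -6, 2]].
Leading principal minors: -6, 20, 184.
Neither pattern holds ⇒ H is indefinite ⇒ neither convex nor concave.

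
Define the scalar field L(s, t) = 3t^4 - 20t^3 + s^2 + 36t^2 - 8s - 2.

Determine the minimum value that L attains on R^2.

-18

L(s,t) separates as P(s) + Q(t) − 2, so its minimum is min P + min Q − 2.
P'(s) = 2s - 8 vanishes at s ∈ {4}; Q'(t) = 12t(t - 3)(t - 2) vanishes at t ∈ {0, 2, 3}.
Local minima of P (where P''>0): P(4)=-16. Local minima of Q: Q(0)=0, Q(3)=27.
So the global minimum of L is P(4) + Q(0) − 2 = -16 + 0 − 2 = -18, attained at (4, 0).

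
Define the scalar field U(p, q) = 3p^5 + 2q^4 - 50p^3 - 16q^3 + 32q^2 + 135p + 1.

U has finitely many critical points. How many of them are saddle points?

U separates as a function of p plus a function of q, so ∇U=0 decouples.
∂U/∂p = 15(p - 3)(p - 1)(p + 1)(p + 3) = 0 at p ∈ {-3, -1, 1, 3}; ∂U/∂q = 8q(q - 4)(q - 2) = 0 at q ∈ {0, 2, 4}.
The Hessian is diagonal: diag(U_pp, U_qq). Second derivatives: U_pp(-3)=-720, U_pp(-1)=240, U_pp(1)=-240, U_pp(3)=720; U_qq(0)=64, U_qq(2)=-32, U_qq(4)=64.
Saddle points occur where the two diagonal entries have opposite signs: (-3, 0), (-3, 4), (-1, 2), (1, 0), (1, 4), (3, 2). Count: 6.

6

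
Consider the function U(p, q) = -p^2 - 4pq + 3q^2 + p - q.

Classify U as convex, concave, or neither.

U is quadratic, so its Hessian is the constant matrix H = [[-2, -4], [-4, 6]].
det(H) = -28, tr(H) = 4.
det(H) < 0, so H is indefinite: neither convex nor concave.

neither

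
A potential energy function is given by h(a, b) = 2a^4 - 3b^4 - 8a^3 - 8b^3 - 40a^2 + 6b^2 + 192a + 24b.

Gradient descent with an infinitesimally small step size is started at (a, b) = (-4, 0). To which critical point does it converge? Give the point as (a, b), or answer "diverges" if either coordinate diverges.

(-3, -1)

h is separable, so gradient descent decouples: a follows -∂h/∂a, b follows -∂h/∂b.
∂h/∂a = 8(a - 4)(a - 2)(a + 3); at a=-4 this is -384, so a increases.
∂h/∂b = -12(b - 1)(b + 1)(b + 2); at b=0 this is 24, so b decreases.
a converges to its nearest critical value -3 (a local min of the a-part); b converges to -1. The iterate converges to (-3, -1).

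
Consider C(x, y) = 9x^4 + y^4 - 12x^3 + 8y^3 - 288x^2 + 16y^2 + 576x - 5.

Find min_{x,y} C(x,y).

-3845

C(x,y) separates as P(x) + Q(y) − 5, so its minimum is min P + min Q − 5.
P'(x) = 36(x - 4)(x - 1)(x + 4) vanishes at x ∈ {-4, 1, 4}; Q'(y) = 4y(y + 2)(y + 4) vanishes at y ∈ {-4, -2, 0}.
Local minima of P (where P''>0): P(-4)=-3840, P(4)=-768. Local minima of Q: Q(-4)=0, Q(0)=0.
So the global minimum of C is P(-4) + Q(-4) − 5 = -3840 + 0 − 5 = -3845, attained at (-4, -4).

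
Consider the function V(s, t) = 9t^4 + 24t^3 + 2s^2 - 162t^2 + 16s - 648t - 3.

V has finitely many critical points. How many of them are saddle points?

V separates as a function of s plus a function of t, so ∇V=0 decouples.
∂V/∂s = 4(s + 4) = 0 at s ∈ {-4}; ∂V/∂t = 36(t - 3)(t + 2)(t + 3) = 0 at t ∈ {-3, -2, 3}.
The Hessian is diagonal: diag(V_ss, V_tt). Second derivatives: V_ss(-4)=4; V_tt(-3)=216, V_tt(-2)=-180, V_tt(3)=1080.
Saddle points occur where the two diagonal entries have opposite signs: (-4, -2). Count: 1.

1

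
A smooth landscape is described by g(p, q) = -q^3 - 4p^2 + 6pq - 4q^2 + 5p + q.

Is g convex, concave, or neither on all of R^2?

The term -q^3 is cubic, so the Hessian is not constant.
∂²g/∂q² = -6q - 8, which takes both signs as q varies (negative for sufficiently large q). A diagonal entry of the Hessian changing sign means the Hessian is neither positive- nor negative-semidefinite on all of R^2.

neither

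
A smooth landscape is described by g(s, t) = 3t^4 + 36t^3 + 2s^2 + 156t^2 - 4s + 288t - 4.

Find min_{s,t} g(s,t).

-198

g(s,t) separates as P(s) + Q(t) − 4, so its minimum is min P + min Q − 4.
P'(s) = 4s - 4 vanishes at s ∈ {1}; Q'(t) = 12(t + 2)(t + 3)(t + 4) vanishes at t ∈ {-4, -3, -2}.
Local minima of P (where P''>0): P(1)=-2. Local minima of Q: Q(-4)=-192, Q(-2)=-192.
So the global minimum of g is P(1) + Q(-4) − 4 = -2 − 192 − 4 = -198, attained at (1, -4).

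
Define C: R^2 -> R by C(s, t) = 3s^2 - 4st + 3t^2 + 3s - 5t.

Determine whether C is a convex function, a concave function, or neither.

C is quadratic, so its Hessian is the constant matrix H = [[6, -4], [-4, 6]].
det(H) = 20, tr(H) = 12.
det(H) > 0 and tr(H) > 0, so H is positive definite everywhere: convex.

convex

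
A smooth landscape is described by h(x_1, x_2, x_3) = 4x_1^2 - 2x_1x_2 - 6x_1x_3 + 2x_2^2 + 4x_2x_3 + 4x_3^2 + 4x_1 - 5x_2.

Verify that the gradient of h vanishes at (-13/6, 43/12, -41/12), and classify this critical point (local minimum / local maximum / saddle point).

local minimum

∇h = (8x_1 - 2x_2 - 6x_3 + 4, -2x_1 + 4x_2 + 4x_3 - 5, -6x_1 + 4x_2 + 8x_3); substituting (-13/6, 43/12, -41/12) gives ∇h = (0, 0, 0), so (-13/6, 43/12, -41/12) is indeed a critical point.
The Hessian is constant: H = [[8, -2, -6], [-2, 4, 4], [-6, 4, 8]].
Leading principal minors: Δ₁ = 8, Δ₂ = 28, Δ₃ = 48.
All leading minors are positive, so H is positive definite: a local minimum.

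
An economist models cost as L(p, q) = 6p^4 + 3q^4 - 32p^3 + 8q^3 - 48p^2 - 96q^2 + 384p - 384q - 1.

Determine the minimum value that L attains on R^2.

-2401

L(p,q) separates as A(p) + B(q) − 1, so its minimum is min A + min B − 1.
A'(p) = 24(p - 4)(p - 2)(p + 2) vanishes at p ∈ {-2, 2, 4}; B'(q) = 12(q - 4)(q + 2)(q + 4) vanishes at q ∈ {-4, -2, 4}.
Local minima of A (where A''>0): A(-2)=-608, A(4)=256. Local minima of B: B(-4)=256, B(4)=-1792.
So the global minimum of L is A(-2) + B(4) − 1 = -608 − 1792 − 1 = -2401, attained at (-2, 4).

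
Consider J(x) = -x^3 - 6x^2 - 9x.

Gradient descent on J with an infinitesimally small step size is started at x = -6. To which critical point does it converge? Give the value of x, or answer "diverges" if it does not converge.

J'(x) = -3(x + 1)(x + 3), so J'(-6) = -45.
Gradient descent moves in the -J' direction, i.e. x is increasing.
The nearest critical point in that direction is x = -3, where J'' = 6 > 0 (a local minimum). The iterate converges there.

-3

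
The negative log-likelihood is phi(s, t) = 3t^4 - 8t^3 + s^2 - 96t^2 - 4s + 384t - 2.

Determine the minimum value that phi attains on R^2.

phi(s,t) separates as P(s) + Q(t) − 2, so its minimum is min P + min Q − 2.
P'(s) = 2s - 4 vanishes at s ∈ {2}; Q'(t) = 12(t - 4)(t - 2)(t + 4) vanishes at t ∈ {-4, 2, 4}.
Local minima of P (where P''>0): P(2)=-4. Local minima of Q: Q(-4)=-1792, Q(4)=256.
So the global minimum of phi is P(2) + Q(-4) − 2 = -4 − 1792 − 2 = -1798, attained at (2, -4).

-1798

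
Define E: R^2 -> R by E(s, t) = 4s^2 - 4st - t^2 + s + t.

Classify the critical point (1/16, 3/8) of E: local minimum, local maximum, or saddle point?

The Hessian of E is constant: H = [[8, -4], [-4, -2]].
det(H) = 8·(-2) − (-4)² = -32.
Since det(H) < 0, H is indefinite and the critical point is a saddle point.

saddle point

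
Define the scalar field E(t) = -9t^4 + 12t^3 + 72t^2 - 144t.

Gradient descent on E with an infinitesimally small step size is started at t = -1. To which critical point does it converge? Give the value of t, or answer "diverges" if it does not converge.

1

E'(t) = -36(t - 2)(t - 1)(t + 2), so E'(-1) = -216.
Gradient descent moves in the -E' direction, i.e. t is increasing.
The nearest critical point in that direction is t = 1, where E'' = 108 > 0 (a local minimum). The iterate converges there.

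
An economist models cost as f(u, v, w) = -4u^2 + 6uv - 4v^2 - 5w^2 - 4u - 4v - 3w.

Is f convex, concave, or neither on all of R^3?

concave

f is quadratic, so its Hessian is the constant matrix H = [[-8, 6, 0], [6, -8, 0], [0, 0, -10]].
Leading principal minors: -8, 28, -280.
Signs alternate −, +, − ⇒ H ≺ 0 ⇒ concave.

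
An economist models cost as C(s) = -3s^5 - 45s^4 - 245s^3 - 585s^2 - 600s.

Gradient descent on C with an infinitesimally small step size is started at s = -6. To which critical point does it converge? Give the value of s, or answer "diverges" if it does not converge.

-5

C'(s) = -15(s + 1)(s + 2)(s + 4)(s + 5), so C'(-6) = -600.
Gradient descent moves in the -C' direction, i.e. s is increasing.
The nearest critical point in that direction is s = -5, where C'' = 180 > 0 (a local minimum). The iterate converges there.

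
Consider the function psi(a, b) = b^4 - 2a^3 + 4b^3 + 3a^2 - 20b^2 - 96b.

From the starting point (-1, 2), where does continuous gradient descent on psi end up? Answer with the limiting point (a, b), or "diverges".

(0, 3)

psi is separable, so gradient descent decouples: a follows -∂psi/∂a, b follows -∂psi/∂b.
∂psi/∂a = -6a(a - 1); at a=-1 this is -12, so a increases.
∂psi/∂b = 4(b - 3)(b + 2)(b + 4); at b=2 this is -96, so b increases.
a converges to its nearest critical value 0 (a local min of the a-part); b converges to 3. The iterate converges to (0, 3).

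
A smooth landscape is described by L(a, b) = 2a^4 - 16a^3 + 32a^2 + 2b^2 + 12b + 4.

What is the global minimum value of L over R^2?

L(a,b) separates as P(a) + Q(b) + 4, so its minimum is min P + min Q + 4.
P'(a) = 8a(a - 4)(a - 2) vanishes at a ∈ {0, 2, 4}; Q'(b) = 4b + 12 vanishes at b ∈ {-3}.
Local minima of P (where P''>0): P(0)=0, P(4)=0. Local minima of Q: Q(-3)=-18.
So the global minimum of L is P(0) + Q(-3) + 4 = 0 − 18 + 4 = -14, attained at (0, -3).

-14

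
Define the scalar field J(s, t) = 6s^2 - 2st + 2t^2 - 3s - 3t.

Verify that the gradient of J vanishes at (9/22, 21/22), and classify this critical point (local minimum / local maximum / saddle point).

local minimum

∇J = (12s - 2t - 3, -2s + 4t - 3); substituting (9/22, 21/22) gives ∇J = (0, 0), so (9/22, 21/22) is indeed a critical point.
The Hessian of J is constant: H = [[12, -2], [-2, 4]].
det(H) = 12·4 − (-2)² = 44.
det(H) > 0 and tr(H) = 16 > 0, so H is positive definite and the point is a local minimum.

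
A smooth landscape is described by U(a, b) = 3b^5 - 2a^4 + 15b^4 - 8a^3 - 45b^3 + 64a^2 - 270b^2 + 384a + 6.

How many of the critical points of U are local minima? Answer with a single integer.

2

U separates as a function of a plus a function of b, so ∇U=0 decouples.
∂U/∂a = -8(a - 4)(a + 3)(a + 4) = 0 at a ∈ {-4, -3, 4}; ∂U/∂b = 15b(b - 3)(b + 3)(b + 4) = 0 at b ∈ {-4, -3, 0, 3}.
The Hessian is diagonal: diag(U_aa, U_bb). Second derivatives: U_aa(-4)=-64, U_aa(-3)=56, U_aa(4)=-448; U_bb(-4)=-420, U_bb(-3)=270, U_bb(0)=-540, U_bb(3)=1890.
Local minima occur where both diagonal entries positive: (-3, -3), (-3, 3). Count: 2.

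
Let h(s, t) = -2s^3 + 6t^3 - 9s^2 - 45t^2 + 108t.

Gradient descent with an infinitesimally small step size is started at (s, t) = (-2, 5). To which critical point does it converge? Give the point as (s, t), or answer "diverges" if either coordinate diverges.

h is separable, so gradient descent decouples: s follows -∂h/∂s, t follows -∂h/∂t.
∂h/∂s = -6s(s + 3); at s=-2 this is 12, so s decreases.
∂h/∂t = 18(t - 3)(t - 2); at t=5 this is 108, so t decreases.
s converges to its nearest critical value -3 (a local min of the s-part); t converges to 3. The iterate converges to (-3, 3).

(-3, 3)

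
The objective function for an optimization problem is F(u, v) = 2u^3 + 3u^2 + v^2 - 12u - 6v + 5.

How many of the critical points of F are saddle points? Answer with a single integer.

F separates as a function of u plus a function of v, so ∇F=0 decouples.
∂F/∂u = 6(u - 1)(u + 2) = 0 at u ∈ {-2, 1}; ∂F/∂v = 2(v - 3) = 0 at v ∈ {3}.
The Hessian is diagonal: diag(F_uu, F_vv). Second derivatives: F_uu(-2)=-18, F_uu(1)=18; F_vv(3)=2.
Saddle points occur where the two diagonal entries have opposite signs: (-2, 3). Count: 1.

1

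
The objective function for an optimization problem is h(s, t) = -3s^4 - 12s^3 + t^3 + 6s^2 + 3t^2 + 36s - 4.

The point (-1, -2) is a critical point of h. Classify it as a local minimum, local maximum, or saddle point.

saddle point

The mixed partial ∂²h/∂s∂t is 0, so the Hessian at any point is diag(h_ss, h_tt) = diag(12(-3s^2 - 6s + 1), 6(t + 1)).
At (-1, -2): H = diag(48, -6).
The eigenvalues have opposite signs, so H is indefinite: a saddle point.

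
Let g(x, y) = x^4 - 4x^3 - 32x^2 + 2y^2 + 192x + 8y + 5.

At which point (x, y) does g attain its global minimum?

g(x,y) separates as P(x) + Q(y) + 5, so its minimum is min P + min Q + 5.
P'(x) = 4(x - 4)(x - 3)(x + 4) vanishes at x ∈ {-4, 3, 4}; Q'(y) = 4y + 8 vanishes at y ∈ {-2}.
Local minima of P (where P''>0): P(-4)=-768, P(4)=256. Local minima of Q: Q(-2)=-8.
So the global minimum of g is P(-4) + Q(-2) + 5 = -768 − 8 + 5 = -771, attained at (-4, -2).

(-4, -2)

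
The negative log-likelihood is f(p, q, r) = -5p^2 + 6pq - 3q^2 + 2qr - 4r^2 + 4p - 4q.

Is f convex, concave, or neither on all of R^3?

concave

f is quadratic, so its Hessian is the constant matrix H = [[-10, 6, 0], [6, -6, 2], [0, 2, -8]].
Leading principal minors: -10, 24, -152.
Signs alternate −, +, − ⇒ H ≺ 0 ⇒ concave.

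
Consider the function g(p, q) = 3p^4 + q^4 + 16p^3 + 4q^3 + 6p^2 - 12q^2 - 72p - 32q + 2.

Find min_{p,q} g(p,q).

-109

g(p,q) separates as A(p) + B(q) + 2, so its minimum is min A + min B + 2.
A'(p) = 12(p - 1)(p + 2)(p + 3) vanishes at p ∈ {-3, -2, 1}; B'(q) = 4(q - 2)(q + 1)(q + 4) vanishes at q ∈ {-4, -1, 2}.
Local minima of A (where A''>0): A(-3)=81, A(1)=-47. Local minima of B: B(-4)=-64, B(2)=-64.
So the global minimum of g is A(1) + B(-4) + 2 = -47 − 64 + 2 = -109, attained at (1, -4).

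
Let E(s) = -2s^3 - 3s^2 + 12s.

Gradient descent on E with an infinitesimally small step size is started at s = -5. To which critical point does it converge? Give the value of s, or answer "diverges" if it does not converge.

-2

E'(s) = -6(s - 1)(s + 2), so E'(-5) = -108.
Gradient descent moves in the -E' direction, i.e. s is increasing.
The nearest critical point in that direction is s = -2, where E'' = 18 > 0 (a local minimum). The iterate converges there.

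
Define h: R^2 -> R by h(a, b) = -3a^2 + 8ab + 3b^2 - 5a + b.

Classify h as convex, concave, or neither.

neither

h is quadratic, so its Hessian is the constant matrix H = [[-6, 8], [8, 6]].
det(H) = -100, tr(H) = 0.
det(H) < 0, so H is indefinite: neither convex nor concave.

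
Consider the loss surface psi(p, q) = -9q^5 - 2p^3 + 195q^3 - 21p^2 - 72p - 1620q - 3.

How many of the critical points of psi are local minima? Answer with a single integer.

2

psi separates as a function of p plus a function of q, so ∇psi=0 decouples.
∂psi/∂p = -6(p + 3)(p + 4) = 0 at p ∈ {-4, -3}; ∂psi/∂q = -45(q - 3)(q - 2)(q + 2)(q + 3) = 0 at q ∈ {-3, -2, 2, 3}.
The Hessian is diagonal: diag(psi_pp, psi_qq). Second derivatives: psi_pp(-4)=6, psi_pp(-3)=-6; psi_qq(-3)=1350, psi_qq(-2)=-900, psi_qq(2)=900, psi_qq(3)=-1350.
Local minima occur where both diagonal entries positive: (-4, -3), (-4, 2). Count: 2.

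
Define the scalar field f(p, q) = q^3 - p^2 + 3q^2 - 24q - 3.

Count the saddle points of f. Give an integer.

1

f separates as a function of p plus a function of q, so ∇f=0 decouples.
∂f/∂p = -2p = 0 at p ∈ {0}; ∂f/∂q = 3(q - 2)(q + 4) = 0 at q ∈ {-4, 2}.
The Hessian is diagonal: diag(f_pp, f_qq). Second derivatives: f_pp(0)=-2; f_qq(-4)=-18, f_qq(2)=18.
Saddle points occur where the two diagonal entries have opposite signs: (0, 2). Count: 1.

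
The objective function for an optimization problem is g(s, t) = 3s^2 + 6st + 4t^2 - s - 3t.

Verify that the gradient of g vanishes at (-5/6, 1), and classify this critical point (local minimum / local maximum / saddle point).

∇g = (6s + 6t - 1, 6s + 8t - 3); substituting (-5/6, 1) gives ∇g = (0, 0), so (-5/6, 1) is indeed a critical point.
The Hessian of g is constant: H = [[6, 6], [6, 8]].
det(H) = 6·8 − 6² = 12.
det(H) > 0 and tr(H) = 14 > 0, so H is positive definite and the point is a local minimum.

local minimum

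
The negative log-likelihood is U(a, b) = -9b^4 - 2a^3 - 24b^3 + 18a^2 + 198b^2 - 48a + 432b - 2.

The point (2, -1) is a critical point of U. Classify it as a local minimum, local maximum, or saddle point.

The mixed partial ∂²U/∂a∂b is 0, so the Hessian at any point is diag(U_aa, U_bb) = diag(12(-a + 3), 36(-3b^2 - 4b + 11)).
At (2, -1): H = diag(12, 432).
Both eigenvalues are positive, so H is positive definite: a local minimum.

local minimum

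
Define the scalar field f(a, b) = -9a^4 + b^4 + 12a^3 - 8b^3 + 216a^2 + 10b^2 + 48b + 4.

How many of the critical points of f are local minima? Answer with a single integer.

2

f separates as a function of a plus a function of b, so ∇f=0 decouples.
∂f/∂a = -36a(a - 4)(a + 3) = 0 at a ∈ {-3, 0, 4}; ∂f/∂b = 4(b - 4)(b - 3)(b + 1) = 0 at b ∈ {-1, 3, 4}.
The Hessian is diagonal: diag(f_aa, f_bb). Second derivatives: f_aa(-3)=-756, f_aa(0)=432, f_aa(4)=-1008; f_bb(-1)=80, f_bb(3)=-16, f_bb(4)=20.
Local minima occur where both diagonal entries positive: (0, -1), (0, 4). Count: 2.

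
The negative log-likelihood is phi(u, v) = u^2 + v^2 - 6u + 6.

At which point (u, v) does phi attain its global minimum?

(3, 0)

phi(u,v) separates as P(u) + Q(v) + 6, so its minimum is min P + min Q + 6.
P'(u) = 2u - 6 vanishes at u ∈ {3}; Q'(v) = 2v vanishes at v ∈ {0}.
Local minima of P (where P''>0): P(3)=-9. Local minima of Q: Q(0)=0.
So the global minimum of phi is P(3) + Q(0) + 6 = -9 + 0 + 6 = -3, attained at (3, 0).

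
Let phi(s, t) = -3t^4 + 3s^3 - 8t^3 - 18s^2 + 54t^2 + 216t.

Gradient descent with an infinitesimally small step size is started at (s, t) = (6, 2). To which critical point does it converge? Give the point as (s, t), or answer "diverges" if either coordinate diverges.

(4, -2)

phi is separable, so gradient descent decouples: s follows -∂phi/∂s, t follows -∂phi/∂t.
∂phi/∂s = 9s(s - 4); at s=6 this is 108, so s decreases.
∂phi/∂t = -12(t - 3)(t + 2)(t + 3); at t=2 this is 240, so t decreases.
s converges to its nearest critical value 4 (a local min of the s-part); t converges to -2. The iterate converges to (4, -2).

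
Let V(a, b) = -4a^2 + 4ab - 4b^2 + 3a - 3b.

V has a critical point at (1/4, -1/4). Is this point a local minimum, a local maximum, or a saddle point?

local maximum

The Hessian of V is constant: H = [[-8, 4], [4, -8]].
det(H) = (-8)·(-8) − 4² = 48.
det(H) > 0 and tr(H) = -16 < 0, so H is negative definite and the point is a local maximum.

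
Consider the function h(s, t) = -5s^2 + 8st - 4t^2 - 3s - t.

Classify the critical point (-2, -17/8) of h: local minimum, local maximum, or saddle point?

The Hessian of h is constant: H = [[-10, 8], [8, -8]].
det(H) = (-10)·(-8) − 8² = 16.
det(H) > 0 and tr(H) = -18 < 0, so H is negative definite and the point is a local maximum.

local maximum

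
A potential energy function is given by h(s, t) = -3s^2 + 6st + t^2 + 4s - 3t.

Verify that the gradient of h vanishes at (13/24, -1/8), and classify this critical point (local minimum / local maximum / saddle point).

saddle point

∇h = (-6s + 6t + 4, 6s + 2t - 3); substituting (13/24, -1/8) gives ∇h = (0, 0), so (13/24, -1/8) is indeed a critical point.
The Hessian of h is constant: H = [[-6, 6], [6, 2]].
det(H) = (-6)·2 − 6² = -48.
Since det(H) < 0, H is indefinite and the critical point is a saddle point.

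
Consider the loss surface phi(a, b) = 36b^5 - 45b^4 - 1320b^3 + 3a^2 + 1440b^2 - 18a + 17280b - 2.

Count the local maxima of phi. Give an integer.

0

phi separates as a function of a plus a function of b, so ∇phi=0 decouples.
∂phi/∂a = 6(a - 3) = 0 at a ∈ {3}; ∂phi/∂b = 180(b - 4)(b - 3)(b + 2)(b + 4) = 0 at b ∈ {-4, -2, 3, 4}.
The Hessian is diagonal: diag(phi_aa, phi_bb). Second derivatives: phi_aa(3)=6; phi_bb(-4)=-20160, phi_bb(-2)=10800, phi_bb(3)=-6300, phi_bb(4)=8640.
Local maxima occur where both diagonal entries negative: none. Count: 0.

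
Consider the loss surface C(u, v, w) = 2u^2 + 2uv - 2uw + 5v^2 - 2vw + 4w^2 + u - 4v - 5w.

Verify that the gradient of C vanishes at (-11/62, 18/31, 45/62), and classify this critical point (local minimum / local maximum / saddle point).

local minimum

∇C = (4u + 2v - 2w + 1, 2u + 10v - 2w - 4, -2u - 2v + 8w - 5); substituting (-11/62, 18/31, 45/62) gives ∇C = (0, 0, 0), so (-11/62, 18/31, 45/62) is indeed a critical point.
The Hessian is constant: H = [[4, 2, -2], [2, 10, -2], [-2, -2, 8]].
Leading principal minors: Δ₁ = 4, Δ₂ = 36, Δ₃ = 248.
All leading minors are positive, so H is positive definite: a local minimum.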